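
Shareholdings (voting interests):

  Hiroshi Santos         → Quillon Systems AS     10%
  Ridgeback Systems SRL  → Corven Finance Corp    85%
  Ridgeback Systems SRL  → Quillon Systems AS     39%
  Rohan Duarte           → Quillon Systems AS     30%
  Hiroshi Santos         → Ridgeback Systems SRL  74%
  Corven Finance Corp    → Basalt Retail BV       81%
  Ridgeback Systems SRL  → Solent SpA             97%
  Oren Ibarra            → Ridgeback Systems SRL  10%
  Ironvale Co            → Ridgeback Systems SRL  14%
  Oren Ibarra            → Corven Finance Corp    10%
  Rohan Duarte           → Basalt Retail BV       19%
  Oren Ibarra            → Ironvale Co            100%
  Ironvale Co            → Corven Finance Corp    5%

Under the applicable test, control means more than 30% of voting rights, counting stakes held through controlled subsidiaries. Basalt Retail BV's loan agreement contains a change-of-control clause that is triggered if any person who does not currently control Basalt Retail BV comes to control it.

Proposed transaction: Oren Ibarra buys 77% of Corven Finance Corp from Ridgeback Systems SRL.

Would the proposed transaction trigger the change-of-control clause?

The purchase adds only to Oren's holdings (Ridgeback's stake shrinks), so Oren is the only person who could newly come to control Basalt.
Oren holds 100% of Ironvale, so Oren controls Ironvale.
Neither Oren nor any entity Oren controls holds any voting interest in Basalt.
So before the transaction, Oren does not control Basalt.
After the purchase, Oren's direct stake in Corven rises to 10% + 77% = 87%, and Ridgeback's stake falls to 8%.
Oren and Ironvale together hold 87% + 5% = 92% of Corven, so Oren controls Corven.
Corven holds 81% of Basalt, so Oren controls Basalt.
Oren did not control Basalt before and does after, so the clause is triggered.

Yes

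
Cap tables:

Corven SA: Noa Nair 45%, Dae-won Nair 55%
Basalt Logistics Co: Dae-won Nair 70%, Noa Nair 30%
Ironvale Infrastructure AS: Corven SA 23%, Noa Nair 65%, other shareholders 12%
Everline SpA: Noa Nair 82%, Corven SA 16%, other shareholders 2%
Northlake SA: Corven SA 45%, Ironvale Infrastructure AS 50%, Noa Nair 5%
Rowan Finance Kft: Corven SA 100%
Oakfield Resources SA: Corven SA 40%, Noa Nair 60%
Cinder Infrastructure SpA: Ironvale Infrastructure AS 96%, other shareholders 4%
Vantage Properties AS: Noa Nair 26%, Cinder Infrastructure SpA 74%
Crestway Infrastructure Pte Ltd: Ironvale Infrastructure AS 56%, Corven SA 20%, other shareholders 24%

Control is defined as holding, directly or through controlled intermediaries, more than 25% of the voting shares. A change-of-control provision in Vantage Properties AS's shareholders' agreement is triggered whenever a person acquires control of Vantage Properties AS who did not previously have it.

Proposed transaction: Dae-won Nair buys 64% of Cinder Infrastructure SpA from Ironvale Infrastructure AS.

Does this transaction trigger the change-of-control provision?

Yes

The purchase adds only to Dae-won's holdings (Ironvale's stake shrinks), so Dae-won is the only person who could newly come to control Vantage.
Dae-won holds 55% of Corven, so Dae-won controls Corven.
Dae-won holds 70% of Basalt, so Dae-won controls Basalt.
Corven holds 45% of Northlake, so Dae-won controls Northlake.
Corven holds 100% of Rowan, so Dae-won controls Rowan.
Corven holds 40% of Oakfield, so Dae-won controls Oakfield.
Neither Dae-won nor any entity Dae-won controls holds any voting interest in Vantage.
So before the transaction, Dae-won does not control Vantage.
After the purchase, Dae-won holds 64% of Cinder directly, and Ironvale's stake falls to 32%.
Dae-won holds 64% of Cinder, so Dae-won controls Cinder.
Cinder holds 74% of Vantage, so Dae-won controls Vantage.
Dae-won did not control Vantage before and does after, so the clause is triggered.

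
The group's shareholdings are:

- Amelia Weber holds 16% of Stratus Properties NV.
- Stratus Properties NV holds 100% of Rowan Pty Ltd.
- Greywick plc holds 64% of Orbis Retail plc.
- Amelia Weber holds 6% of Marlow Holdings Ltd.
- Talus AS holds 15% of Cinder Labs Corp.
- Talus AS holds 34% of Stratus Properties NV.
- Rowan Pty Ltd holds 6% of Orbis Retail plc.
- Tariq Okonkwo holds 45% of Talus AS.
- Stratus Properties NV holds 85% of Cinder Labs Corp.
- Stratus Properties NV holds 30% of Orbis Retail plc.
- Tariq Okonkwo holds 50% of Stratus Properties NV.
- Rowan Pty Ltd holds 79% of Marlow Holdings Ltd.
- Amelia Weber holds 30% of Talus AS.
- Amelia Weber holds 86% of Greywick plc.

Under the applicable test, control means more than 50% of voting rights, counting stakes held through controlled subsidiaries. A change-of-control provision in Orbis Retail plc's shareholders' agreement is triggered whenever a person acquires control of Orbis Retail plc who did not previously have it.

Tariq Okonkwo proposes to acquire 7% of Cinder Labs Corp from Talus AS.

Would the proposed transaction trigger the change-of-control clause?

No

The purchase adds only to Tariq's holdings (Talus's stake shrinks), so Tariq is the only person who could newly come to control Orbis.
Tariq's largest direct stake is 50% in Stratus, which does not meet the threshold, so Tariq controls no company.
Neither Tariq nor any entity Tariq controls holds any voting interest in Orbis.
So before the transaction, Tariq does not control Orbis.
After the purchase, Tariq holds 7% of Cinder directly, and Talus's stake falls to 8%.
Tariq's side now holds 7% of Cinder, not > 50%, so Tariq still does not control Cinder.
After the transaction, neither Tariq nor any entity Tariq controls holds a voting interest in Orbis, so Tariq still does not control it.
No new person acquires control, so the clause is not triggered.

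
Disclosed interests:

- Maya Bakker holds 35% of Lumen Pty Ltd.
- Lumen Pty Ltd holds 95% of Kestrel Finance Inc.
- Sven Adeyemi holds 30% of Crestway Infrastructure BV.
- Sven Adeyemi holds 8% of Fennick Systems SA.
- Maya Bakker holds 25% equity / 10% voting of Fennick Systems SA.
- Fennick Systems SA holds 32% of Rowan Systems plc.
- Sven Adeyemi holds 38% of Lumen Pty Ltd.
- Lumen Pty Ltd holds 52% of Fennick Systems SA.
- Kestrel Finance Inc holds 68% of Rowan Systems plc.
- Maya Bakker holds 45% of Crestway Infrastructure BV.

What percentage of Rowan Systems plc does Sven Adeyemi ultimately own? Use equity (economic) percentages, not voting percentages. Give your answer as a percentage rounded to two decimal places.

Sven reaches Rowan along 3 paths.
Via Lumen → Fennick: 38% × 52% × 32% = 6.3232%.
Via Fennick: 8% × 32% = 2.56%.
Via Lumen → Kestrel: 38% × 95% × 68% = 24.548%.
Total: 6.3232% + 2.56% + 24.548% = 33.4312%.
Rounded: 33.43%.

33.43%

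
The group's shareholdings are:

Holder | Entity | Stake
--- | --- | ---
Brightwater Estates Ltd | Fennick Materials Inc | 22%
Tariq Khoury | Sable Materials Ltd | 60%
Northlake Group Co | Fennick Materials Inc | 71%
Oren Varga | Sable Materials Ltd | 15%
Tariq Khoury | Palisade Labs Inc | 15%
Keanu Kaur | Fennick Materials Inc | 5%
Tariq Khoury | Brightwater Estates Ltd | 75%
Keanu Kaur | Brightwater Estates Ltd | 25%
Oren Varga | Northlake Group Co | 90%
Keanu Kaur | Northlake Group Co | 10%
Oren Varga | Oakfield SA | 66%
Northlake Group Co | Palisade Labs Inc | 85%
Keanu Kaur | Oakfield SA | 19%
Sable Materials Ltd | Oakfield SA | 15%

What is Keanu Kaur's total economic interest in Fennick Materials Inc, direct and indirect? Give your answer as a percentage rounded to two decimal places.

Keanu reaches Fennick along 3 paths.
Via Brightwater: 25% × 22% = 5.5%.
Via Northlake: 10% × 71% = 7.1%.
Direct stake: 5% = 5%.
Total: 5.5% + 7.1% + 5% = 17.6%.
Rounded: 17.60%.

17.60%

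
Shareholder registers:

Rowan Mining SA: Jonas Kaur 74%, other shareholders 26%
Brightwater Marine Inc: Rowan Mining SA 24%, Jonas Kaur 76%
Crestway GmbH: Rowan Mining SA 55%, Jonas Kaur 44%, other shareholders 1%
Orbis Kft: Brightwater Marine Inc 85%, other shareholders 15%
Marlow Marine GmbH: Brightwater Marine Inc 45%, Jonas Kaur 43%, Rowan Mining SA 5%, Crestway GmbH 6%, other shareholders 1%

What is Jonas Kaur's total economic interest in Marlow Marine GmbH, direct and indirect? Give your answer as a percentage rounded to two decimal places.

Jonas reaches Marlow along 6 paths.
Via Rowan → Brightwater: 74% × 24% × 45% = 7.992%.
Via Brightwater: 76% × 45% = 34.2%.
Direct stake: 43% = 43%.
Via Rowan: 74% × 5% = 3.7%.
Via Rowan → Crestway: 74% × 55% × 6% = 2.442%.
Via Crestway: 44% × 6% = 2.64%.
Total: 7.992% + 34.2% + 43% + 3.7% + 2.442% + 2.64% = 93.974%.
Rounded: 93.97%.

93.97%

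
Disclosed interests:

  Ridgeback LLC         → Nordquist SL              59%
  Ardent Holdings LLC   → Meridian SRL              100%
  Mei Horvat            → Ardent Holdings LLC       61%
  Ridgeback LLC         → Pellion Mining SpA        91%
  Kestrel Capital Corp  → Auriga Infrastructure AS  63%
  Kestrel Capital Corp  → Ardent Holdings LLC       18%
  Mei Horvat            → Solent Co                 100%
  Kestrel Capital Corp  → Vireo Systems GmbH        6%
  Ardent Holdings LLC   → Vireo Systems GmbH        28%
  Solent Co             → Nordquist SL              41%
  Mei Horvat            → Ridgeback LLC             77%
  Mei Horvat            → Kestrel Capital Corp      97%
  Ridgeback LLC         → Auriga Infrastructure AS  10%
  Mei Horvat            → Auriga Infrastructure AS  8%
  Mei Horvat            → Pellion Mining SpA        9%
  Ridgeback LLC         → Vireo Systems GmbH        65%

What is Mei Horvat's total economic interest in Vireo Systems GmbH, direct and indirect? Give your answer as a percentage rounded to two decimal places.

77.84%

Mei reaches Vireo along 4 paths.
Via Ridgeback: 77% × 65% = 50.05%.
Via Kestrel → Ardent: 97% × 18% × 28% = 4.8888%.
Via Ardent: 61% × 28% = 17.08%.
Via Kestrel: 97% × 6% = 5.82%.
Total: 50.05% + 4.8888% + 17.08% + 5.82% = 77.8388%.
Rounded: 77.84%.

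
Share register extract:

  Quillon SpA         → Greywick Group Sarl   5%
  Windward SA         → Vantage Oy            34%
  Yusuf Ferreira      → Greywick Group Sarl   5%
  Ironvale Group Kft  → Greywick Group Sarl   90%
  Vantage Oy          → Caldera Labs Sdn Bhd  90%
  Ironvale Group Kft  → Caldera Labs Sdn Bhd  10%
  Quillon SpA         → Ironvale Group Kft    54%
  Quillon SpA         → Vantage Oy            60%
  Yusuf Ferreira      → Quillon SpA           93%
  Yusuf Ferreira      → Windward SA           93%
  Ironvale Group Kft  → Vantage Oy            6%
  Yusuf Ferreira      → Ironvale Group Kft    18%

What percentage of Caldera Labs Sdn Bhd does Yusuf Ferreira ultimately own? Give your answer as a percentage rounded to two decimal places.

89.18%

Yusuf reaches Caldera along 6 paths.
Via Ironvale → Vantage: 18% × 6% × 90% = 0.972%.
Via Quillon → Ironvale → Vantage: 93% × 54% × 6% × 90% = 2.71188%.
Via Windward → Vantage: 93% × 34% × 90% = 28.458%.
Via Quillon → Vantage: 93% × 60% × 90% = 50.22%.
Via Ironvale: 18% × 10% = 1.8%.
Via Quillon → Ironvale: 93% × 54% × 10% = 5.022%.
Total: 0.972% + 2.71188% + 28.458% + 50.22% + 1.8% + 5.022% = 89.18388%.
Rounded: 89.18%.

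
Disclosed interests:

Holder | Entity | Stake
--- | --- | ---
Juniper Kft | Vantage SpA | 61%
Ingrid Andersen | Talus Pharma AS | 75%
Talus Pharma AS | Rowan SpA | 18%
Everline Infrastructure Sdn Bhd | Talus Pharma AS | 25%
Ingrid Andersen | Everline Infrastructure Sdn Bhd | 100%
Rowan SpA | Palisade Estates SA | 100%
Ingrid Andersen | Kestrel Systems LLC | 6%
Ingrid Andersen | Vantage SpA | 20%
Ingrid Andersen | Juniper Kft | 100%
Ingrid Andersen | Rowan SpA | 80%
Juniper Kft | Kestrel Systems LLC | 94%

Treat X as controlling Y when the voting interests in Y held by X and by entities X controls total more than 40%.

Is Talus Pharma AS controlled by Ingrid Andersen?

Ingrid holds 100% of Everline, so Ingrid controls Everline.
Ingrid and Everline together hold 75% + 25% = 100% of Talus, so Ingrid controls Talus.

Yes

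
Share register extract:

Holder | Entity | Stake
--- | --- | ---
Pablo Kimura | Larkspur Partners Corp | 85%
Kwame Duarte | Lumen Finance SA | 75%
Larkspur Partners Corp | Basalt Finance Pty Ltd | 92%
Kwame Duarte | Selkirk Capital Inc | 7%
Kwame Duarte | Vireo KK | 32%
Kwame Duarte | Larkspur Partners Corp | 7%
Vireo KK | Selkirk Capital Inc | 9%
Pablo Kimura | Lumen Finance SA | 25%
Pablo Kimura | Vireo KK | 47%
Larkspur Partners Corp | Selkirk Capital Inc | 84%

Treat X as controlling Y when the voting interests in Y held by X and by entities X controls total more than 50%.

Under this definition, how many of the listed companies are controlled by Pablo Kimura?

3

Pablo holds 85% of Larkspur, so Pablo controls Larkspur.
Larkspur holds 84% of Selkirk, so Pablo controls Selkirk.
Larkspur holds 92% of Basalt, so Pablo controls Basalt.
No other company's threshold is met.
Pablo controls 3 companies.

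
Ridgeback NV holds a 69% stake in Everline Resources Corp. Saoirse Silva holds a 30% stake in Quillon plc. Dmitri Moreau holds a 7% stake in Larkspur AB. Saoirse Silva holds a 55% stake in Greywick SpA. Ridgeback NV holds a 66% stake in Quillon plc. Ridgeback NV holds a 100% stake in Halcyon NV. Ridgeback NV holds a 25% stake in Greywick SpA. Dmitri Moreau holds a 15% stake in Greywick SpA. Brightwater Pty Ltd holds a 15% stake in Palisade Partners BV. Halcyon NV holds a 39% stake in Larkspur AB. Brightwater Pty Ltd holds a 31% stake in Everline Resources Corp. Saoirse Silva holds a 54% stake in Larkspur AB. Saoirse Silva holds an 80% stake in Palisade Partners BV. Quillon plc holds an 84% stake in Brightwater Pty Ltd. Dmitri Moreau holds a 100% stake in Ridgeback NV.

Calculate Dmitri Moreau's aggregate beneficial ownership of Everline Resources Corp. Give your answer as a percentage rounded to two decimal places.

Dmitri reaches Everline along 2 paths.
Via Ridgeback: 100% × 69% = 69%.
Via Ridgeback → Quillon → Brightwater: 100% × 66% × 84% × 31% = 17.1864%.
Total: 69% + 17.1864% = 86.1864%.
Rounded: 86.19%.

86.19%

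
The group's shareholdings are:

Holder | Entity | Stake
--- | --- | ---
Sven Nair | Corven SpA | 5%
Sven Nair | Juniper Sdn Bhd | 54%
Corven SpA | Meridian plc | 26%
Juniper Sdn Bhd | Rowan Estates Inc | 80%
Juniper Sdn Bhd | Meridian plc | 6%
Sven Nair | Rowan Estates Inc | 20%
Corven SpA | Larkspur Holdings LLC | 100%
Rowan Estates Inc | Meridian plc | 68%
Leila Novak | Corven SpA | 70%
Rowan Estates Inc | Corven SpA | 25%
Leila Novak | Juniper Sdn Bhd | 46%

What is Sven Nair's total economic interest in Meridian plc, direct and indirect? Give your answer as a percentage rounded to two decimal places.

Sven reaches Meridian along 6 paths.
Via Juniper: 54% × 6% = 3.24%.
Via Rowan → Corven: 20% × 25% × 26% = 1.3%.
Via Juniper → Rowan → Corven: 54% × 80% × 25% × 26% = 2.808%.
Via Corven: 5% × 26% = 1.3%.
Via Rowan: 20% × 68% = 13.6%.
Via Juniper → Rowan: 54% × 80% × 68% = 29.376%.
Total: 3.24% + 1.3% + 2.808% + 1.3% + 13.6% + 29.376% = 51.624%.
Rounded: 51.62%.

51.62%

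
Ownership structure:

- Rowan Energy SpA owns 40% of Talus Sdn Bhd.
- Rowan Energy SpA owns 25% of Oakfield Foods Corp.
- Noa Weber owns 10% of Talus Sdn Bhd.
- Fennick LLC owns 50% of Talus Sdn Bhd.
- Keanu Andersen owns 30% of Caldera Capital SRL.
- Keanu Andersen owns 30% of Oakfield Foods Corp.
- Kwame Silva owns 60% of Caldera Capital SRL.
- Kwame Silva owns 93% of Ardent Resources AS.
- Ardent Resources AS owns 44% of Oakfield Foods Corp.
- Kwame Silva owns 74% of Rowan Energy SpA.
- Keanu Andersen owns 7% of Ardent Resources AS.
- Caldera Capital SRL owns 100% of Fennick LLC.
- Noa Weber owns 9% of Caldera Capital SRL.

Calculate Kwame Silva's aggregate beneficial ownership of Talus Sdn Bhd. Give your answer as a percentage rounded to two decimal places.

59.60%

Kwame reaches Talus along 2 paths.
Via Caldera → Fennick: 60% × 100% × 50% = 30%.
Via Rowan: 74% × 40% = 29.6%.
Total: 30% + 29.6% = 59.6%.
Rounded: 59.60%.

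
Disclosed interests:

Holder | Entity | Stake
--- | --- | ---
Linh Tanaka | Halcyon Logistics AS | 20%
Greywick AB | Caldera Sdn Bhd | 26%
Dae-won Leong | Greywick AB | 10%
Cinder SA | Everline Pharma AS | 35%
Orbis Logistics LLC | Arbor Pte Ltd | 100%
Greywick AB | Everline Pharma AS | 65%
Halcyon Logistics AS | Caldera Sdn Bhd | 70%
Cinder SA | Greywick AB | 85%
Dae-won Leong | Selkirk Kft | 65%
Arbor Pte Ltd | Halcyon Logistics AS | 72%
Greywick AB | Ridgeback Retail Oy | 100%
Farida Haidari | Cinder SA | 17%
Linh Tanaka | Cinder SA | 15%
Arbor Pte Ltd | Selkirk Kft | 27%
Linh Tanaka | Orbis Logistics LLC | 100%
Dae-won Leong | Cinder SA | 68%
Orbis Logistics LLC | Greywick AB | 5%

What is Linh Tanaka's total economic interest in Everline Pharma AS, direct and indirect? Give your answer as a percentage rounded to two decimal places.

Linh reaches Everline along 3 paths.
Via Cinder: 15% × 35% = 5.25%.
Via Orbis → Greywick: 100% × 5% × 65% = 3.25%.
Via Cinder → Greywick: 15% × 85% × 65% = 8.2875%.
Total: 5.25% + 3.25% + 8.2875% = 16.7875%.
Rounded: 16.79%.

16.79%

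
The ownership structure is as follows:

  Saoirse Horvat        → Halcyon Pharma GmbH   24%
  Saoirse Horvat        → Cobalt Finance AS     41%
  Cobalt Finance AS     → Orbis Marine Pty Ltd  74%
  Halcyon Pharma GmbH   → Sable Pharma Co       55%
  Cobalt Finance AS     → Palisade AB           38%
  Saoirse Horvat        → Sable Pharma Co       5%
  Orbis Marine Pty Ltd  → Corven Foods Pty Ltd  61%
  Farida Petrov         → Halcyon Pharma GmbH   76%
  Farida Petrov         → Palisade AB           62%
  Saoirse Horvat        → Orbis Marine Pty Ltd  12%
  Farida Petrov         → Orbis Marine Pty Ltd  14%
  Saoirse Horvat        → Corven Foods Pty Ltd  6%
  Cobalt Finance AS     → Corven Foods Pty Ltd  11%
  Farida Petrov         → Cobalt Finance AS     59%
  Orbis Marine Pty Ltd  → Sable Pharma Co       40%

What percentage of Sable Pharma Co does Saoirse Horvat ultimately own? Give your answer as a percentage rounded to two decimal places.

Saoirse reaches Sable along 4 paths.
Via Orbis: 12% × 40% = 4.8%.
Via Cobalt → Orbis: 41% × 74% × 40% = 12.136%.
Via Halcyon: 24% × 55% = 13.2%.
Direct stake: 5% = 5%.
Total: 4.8% + 12.136% + 13.2% + 5% = 35.136%.
Rounded: 35.14%.

35.14%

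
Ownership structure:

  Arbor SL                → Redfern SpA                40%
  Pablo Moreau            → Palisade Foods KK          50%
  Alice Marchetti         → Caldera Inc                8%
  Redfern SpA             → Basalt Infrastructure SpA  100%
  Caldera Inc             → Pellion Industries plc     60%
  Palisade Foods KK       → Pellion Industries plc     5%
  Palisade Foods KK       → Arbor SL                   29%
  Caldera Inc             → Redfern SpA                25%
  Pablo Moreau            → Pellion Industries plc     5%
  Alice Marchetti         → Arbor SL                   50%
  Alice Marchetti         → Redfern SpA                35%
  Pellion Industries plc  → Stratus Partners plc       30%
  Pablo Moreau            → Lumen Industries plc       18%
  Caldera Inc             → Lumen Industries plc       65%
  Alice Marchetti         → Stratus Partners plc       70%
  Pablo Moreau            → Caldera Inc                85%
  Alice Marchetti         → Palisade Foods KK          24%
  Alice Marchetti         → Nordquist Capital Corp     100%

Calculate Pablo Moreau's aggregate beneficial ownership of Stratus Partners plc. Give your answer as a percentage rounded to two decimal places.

Pablo reaches Stratus along 3 paths.
Via Pellion: 5% × 30% = 1.5%.
Via Palisade → Pellion: 50% × 5% × 30% = 0.75%.
Via Caldera → Pellion: 85% × 60% × 30% = 15.3%.
Total: 1.5% + 0.75% + 15.3% = 17.55%.

17.55%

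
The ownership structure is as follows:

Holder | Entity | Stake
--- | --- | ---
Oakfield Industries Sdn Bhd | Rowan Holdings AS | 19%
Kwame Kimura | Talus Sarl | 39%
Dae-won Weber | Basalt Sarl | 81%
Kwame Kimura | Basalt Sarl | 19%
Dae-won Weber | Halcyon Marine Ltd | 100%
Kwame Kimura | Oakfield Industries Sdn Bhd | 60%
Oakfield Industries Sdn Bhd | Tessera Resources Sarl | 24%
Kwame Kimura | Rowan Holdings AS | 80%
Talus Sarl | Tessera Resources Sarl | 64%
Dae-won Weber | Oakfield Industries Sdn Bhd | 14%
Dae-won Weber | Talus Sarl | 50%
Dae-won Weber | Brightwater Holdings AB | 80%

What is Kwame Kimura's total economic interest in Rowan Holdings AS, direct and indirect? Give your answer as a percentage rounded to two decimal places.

91.40%

Kwame reaches Rowan along 2 paths.
Via Oakfield: 60% × 19% = 11.4%.
Direct stake: 80% = 80%.
Total: 11.4% + 80% = 91.4%.
Rounded: 91.40%.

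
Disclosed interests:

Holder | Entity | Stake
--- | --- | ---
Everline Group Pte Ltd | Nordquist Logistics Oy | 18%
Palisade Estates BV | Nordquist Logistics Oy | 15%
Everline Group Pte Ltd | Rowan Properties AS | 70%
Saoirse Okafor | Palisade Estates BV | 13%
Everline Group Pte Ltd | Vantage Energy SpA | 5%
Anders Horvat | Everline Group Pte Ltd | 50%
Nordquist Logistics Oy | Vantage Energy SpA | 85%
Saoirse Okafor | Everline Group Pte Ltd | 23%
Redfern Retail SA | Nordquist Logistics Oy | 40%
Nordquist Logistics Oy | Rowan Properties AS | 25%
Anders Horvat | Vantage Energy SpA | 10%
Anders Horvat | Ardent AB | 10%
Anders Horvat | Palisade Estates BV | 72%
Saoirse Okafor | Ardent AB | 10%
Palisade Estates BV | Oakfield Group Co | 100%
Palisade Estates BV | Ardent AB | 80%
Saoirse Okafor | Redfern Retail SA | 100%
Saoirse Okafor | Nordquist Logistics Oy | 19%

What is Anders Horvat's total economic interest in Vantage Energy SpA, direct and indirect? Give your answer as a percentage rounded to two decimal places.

Anders reaches Vantage along 4 paths.
Direct stake: 10% = 10%.
Via Everline: 50% × 5% = 2.5%.
Via Palisade → Nordquist: 72% × 15% × 85% = 9.18%.
Via Everline → Nordquist: 50% × 18% × 85% = 7.65%.
Total: 10% + 2.5% + 9.18% + 7.65% = 29.33%.

29.33%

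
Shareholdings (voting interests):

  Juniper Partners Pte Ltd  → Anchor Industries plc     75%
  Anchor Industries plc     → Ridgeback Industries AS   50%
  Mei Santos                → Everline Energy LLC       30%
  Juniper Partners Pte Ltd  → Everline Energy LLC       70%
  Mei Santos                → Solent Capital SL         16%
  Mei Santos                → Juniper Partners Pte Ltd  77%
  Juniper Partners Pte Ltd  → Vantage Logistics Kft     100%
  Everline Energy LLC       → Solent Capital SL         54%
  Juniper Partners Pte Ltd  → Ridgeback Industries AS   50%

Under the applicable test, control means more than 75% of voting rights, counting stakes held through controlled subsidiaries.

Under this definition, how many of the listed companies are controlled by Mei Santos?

Mei holds 77% of Juniper, so Mei controls Juniper.
Mei and Juniper together hold 30% + 70% = 100% of Everline, so Mei controls Everline.
Juniper holds 100% of Vantage, so Mei controls Vantage.
No other company's threshold is met.
Mei controls 3 companies.

3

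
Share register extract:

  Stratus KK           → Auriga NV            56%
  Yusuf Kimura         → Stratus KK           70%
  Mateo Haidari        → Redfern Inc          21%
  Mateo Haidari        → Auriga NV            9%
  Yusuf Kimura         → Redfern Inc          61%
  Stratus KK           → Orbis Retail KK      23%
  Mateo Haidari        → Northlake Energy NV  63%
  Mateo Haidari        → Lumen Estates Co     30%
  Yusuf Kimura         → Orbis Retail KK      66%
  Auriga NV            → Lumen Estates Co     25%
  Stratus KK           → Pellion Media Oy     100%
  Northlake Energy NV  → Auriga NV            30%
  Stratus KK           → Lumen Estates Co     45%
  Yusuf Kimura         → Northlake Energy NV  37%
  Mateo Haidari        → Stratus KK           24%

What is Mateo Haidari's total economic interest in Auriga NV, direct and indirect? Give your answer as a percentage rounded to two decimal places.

Mateo reaches Auriga along 3 paths.
Via Stratus: 24% × 56% = 13.44%.
Via Northlake: 63% × 30% = 18.9%.
Direct stake: 9% = 9%.
Total: 13.44% + 18.9% + 9% = 41.34%.

41.34%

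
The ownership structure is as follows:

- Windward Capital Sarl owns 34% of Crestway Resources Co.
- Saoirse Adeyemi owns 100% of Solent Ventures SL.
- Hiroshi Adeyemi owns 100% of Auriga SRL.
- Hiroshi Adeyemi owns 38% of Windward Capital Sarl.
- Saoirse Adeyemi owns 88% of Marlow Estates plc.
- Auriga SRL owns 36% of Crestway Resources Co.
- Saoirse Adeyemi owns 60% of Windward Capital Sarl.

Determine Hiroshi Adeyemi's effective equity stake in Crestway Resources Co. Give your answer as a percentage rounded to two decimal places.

48.92%

Hiroshi reaches Crestway along 2 paths.
Via Windward: 38% × 34% = 12.92%.
Via Auriga: 100% × 36% = 36%.
Total: 12.92% + 36% = 48.92%.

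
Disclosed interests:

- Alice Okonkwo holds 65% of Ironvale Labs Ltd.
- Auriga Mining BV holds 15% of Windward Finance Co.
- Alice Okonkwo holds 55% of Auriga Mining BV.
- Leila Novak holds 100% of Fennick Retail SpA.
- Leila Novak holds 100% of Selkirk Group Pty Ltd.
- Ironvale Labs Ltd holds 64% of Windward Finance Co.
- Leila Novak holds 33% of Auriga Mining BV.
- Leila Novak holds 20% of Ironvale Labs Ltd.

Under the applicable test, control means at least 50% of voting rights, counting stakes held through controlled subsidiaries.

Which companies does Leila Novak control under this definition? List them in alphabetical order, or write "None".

Fennick Retail SpA, Selkirk Group Pty Ltd

Leila holds 100% of Selkirk, so Leila controls Selkirk.
Leila holds 100% of Fennick, so Leila controls Fennick.
No other company's threshold is met.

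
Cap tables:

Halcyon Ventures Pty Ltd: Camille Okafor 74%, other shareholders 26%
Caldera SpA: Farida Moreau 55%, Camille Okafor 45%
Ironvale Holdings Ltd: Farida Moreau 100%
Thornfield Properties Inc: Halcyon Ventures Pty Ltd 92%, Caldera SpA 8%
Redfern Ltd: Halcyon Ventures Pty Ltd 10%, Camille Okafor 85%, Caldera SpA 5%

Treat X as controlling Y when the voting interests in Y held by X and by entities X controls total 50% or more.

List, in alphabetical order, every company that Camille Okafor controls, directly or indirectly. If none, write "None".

Camille holds 74% of Halcyon, so Camille controls Halcyon.
Halcyon holds 92% of Thornfield, so Camille controls Thornfield.
Halcyon and Camille together hold 10% + 85% = 95% of Redfern, so Camille controls Redfern.
No other company's threshold is met.

Halcyon Ventures Pty Ltd, Redfern Ltd, Thornfield Properties Inc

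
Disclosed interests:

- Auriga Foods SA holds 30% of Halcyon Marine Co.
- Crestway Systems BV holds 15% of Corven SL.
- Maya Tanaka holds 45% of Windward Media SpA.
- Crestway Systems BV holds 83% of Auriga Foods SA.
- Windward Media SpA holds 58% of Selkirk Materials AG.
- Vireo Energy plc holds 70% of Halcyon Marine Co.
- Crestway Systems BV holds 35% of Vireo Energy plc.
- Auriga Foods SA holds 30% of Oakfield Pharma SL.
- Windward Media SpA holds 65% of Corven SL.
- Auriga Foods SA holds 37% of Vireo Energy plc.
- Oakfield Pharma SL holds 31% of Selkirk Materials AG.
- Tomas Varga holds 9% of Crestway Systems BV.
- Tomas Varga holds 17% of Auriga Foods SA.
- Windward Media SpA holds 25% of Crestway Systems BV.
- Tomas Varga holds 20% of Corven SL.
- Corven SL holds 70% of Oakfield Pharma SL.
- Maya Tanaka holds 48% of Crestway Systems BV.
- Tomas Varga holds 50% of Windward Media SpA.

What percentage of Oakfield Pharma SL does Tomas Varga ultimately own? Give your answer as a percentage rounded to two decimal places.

Tomas reaches Oakfield along 7 paths.
Via Windward → Corven: 50% × 65% × 70% = 22.75%.
Via Windward → Crestway → Corven: 50% × 25% × 15% × 70% = 1.3125%.
Via Crestway → Corven: 9% × 15% × 70% = 0.945%.
Via Corven: 20% × 70% = 14%.
Via Auriga: 17% × 30% = 5.1%.
Via Windward → Crestway → Auriga: 50% × 25% × 83% × 30% = 3.1125%.
Via Crestway → Auriga: 9% × 83% × 30% = 2.241%.
Total: 22.75% + 1.3125% + 0.945% + 14% + 5.1% + 3.1125% + 2.241% = 49.461%.
Rounded: 49.46%.

49.46%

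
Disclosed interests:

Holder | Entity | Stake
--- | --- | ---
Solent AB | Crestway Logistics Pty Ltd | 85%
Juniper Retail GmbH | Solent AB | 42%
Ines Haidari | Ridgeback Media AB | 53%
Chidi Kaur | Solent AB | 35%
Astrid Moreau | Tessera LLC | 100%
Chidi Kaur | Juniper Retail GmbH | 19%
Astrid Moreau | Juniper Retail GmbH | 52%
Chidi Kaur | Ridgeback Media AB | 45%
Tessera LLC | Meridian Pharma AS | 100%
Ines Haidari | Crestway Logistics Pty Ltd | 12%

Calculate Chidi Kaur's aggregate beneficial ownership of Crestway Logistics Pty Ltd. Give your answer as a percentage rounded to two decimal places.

36.53%

Chidi reaches Crestway along 2 paths.
Via Juniper → Solent: 19% × 42% × 85% = 6.783%.
Via Solent: 35% × 85% = 29.75%.
Total: 6.783% + 29.75% = 36.533%.
Rounded: 36.53%.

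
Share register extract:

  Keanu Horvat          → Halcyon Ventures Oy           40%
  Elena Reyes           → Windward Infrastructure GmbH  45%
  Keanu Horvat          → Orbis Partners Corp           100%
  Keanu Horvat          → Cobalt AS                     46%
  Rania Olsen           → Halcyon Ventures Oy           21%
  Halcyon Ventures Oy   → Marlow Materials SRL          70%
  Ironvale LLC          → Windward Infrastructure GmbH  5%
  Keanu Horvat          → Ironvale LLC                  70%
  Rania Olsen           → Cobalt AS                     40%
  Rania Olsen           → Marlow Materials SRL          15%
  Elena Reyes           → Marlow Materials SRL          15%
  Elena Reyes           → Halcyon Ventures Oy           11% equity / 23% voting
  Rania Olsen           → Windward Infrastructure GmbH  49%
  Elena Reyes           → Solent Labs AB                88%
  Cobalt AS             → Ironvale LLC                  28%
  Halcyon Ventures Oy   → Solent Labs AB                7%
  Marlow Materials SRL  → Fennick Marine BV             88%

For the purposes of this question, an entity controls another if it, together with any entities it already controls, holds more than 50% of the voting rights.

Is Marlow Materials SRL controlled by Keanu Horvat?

Keanu holds 70% of Ironvale, so Keanu controls Ironvale.
Keanu holds 100% of Orbis, so Keanu controls Orbis.
Neither Keanu nor any entity Keanu controls holds any voting interest in Marlow.
So Keanu does not control Marlow.

No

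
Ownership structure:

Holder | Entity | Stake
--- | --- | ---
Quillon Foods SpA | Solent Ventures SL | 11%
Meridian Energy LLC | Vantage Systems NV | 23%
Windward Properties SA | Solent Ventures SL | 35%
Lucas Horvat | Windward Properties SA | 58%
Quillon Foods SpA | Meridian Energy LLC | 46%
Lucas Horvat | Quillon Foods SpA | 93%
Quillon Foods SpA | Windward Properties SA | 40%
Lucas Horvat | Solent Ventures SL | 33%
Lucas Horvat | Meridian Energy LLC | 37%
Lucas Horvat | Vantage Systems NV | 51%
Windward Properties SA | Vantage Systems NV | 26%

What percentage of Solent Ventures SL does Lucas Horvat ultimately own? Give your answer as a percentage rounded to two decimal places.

76.55%

Lucas reaches Solent along 4 paths.
Via Quillon: 93% × 11% = 10.23%.
Direct stake: 33% = 33%.
Via Quillon → Windward: 93% × 40% × 35% = 13.02%.
Via Windward: 58% × 35% = 20.3%.
Total: 10.23% + 33% + 13.02% + 20.3% = 76.55%.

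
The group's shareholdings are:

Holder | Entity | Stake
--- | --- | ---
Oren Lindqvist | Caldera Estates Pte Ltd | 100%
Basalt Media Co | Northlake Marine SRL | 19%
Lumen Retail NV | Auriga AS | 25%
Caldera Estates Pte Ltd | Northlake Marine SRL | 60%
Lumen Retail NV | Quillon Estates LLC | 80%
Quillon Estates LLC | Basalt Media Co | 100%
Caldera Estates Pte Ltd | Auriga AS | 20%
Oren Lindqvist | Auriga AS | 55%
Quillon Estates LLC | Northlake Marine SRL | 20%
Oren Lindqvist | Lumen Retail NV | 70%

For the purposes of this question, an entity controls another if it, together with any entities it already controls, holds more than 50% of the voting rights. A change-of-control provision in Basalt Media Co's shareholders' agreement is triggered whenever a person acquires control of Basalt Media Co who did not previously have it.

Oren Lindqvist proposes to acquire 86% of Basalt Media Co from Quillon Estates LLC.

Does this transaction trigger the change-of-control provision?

The purchase adds only to Oren's holdings (Quillon's stake shrinks), so Oren is the only person who could newly come to control Basalt.
Oren holds 70% of Lumen, so Oren controls Lumen.
Lumen holds 80% of Quillon, so Oren controls Quillon.
Quillon holds 100% of Basalt, so Oren controls Basalt.
So Oren already controls Basalt before the transaction.
After the purchase, Oren holds 86% of Basalt directly, and Quillon's stake falls to 14%.
Oren controlled Basalt already, so this is not a new person acquiring control; every other person's position is unchanged or reduced.
No new person acquires control, so the clause is not triggered.

No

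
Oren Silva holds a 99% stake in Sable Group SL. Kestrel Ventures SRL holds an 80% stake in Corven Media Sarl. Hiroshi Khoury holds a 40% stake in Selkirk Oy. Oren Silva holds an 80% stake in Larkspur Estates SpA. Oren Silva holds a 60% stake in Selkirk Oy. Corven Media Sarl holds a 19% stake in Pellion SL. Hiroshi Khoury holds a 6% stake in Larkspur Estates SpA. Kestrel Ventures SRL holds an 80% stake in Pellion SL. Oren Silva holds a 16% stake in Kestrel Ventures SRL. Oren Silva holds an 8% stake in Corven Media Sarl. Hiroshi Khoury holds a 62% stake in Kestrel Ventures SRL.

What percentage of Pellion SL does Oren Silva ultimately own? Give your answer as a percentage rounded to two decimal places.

16.75%

Oren reaches Pellion along 3 paths.
Via Kestrel: 16% × 80% = 12.8%.
Via Corven: 8% × 19% = 1.52%.
Via Kestrel → Corven: 16% × 80% × 19% = 2.432%.
Total: 12.8% + 1.52% + 2.432% = 16.752%.
Rounded: 16.75%.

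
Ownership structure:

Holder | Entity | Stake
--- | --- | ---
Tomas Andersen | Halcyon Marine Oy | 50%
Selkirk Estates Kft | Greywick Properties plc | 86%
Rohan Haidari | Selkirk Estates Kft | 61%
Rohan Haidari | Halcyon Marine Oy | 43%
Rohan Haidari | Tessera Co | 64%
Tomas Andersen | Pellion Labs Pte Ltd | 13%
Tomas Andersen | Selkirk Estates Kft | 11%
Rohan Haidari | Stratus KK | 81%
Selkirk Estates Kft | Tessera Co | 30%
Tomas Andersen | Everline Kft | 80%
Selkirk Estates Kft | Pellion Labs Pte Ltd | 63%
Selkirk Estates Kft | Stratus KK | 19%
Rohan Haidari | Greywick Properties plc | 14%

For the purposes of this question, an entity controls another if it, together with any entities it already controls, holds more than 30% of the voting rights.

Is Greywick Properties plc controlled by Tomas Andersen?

No

Tomas holds 50% of Halcyon, so Tomas controls Halcyon.
Tomas holds 80% of Everline, so Tomas controls Everline.
Neither Tomas nor any entity Tomas controls holds any voting interest in Greywick.
So Tomas does not control Greywick.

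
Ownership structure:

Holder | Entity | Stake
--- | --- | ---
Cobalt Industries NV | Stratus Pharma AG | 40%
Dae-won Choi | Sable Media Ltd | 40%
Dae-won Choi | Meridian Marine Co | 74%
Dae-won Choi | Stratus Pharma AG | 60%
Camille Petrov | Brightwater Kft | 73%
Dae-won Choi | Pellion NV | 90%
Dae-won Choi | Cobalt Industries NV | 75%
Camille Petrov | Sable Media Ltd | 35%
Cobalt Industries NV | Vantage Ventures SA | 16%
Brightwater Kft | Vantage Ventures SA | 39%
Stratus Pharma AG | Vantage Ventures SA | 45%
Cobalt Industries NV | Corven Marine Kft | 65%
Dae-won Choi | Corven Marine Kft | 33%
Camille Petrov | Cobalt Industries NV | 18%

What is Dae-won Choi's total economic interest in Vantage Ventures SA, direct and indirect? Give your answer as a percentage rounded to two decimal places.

52.50%

Dae-won reaches Vantage along 3 paths.
Via Cobalt: 75% × 16% = 12%.
Via Cobalt → Stratus: 75% × 40% × 45% = 13.5%.
Via Stratus: 60% × 45% = 27%.
Total: 12% + 13.5% + 27% = 52.5%.
Rounded: 52.50%.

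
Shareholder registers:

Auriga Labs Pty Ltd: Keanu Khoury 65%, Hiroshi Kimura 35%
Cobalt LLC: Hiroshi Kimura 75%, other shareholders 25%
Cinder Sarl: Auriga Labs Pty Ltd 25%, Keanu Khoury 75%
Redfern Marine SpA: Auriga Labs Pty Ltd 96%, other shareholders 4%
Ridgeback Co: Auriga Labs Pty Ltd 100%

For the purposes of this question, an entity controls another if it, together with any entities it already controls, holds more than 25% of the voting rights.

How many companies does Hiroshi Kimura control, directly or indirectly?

Hiroshi holds 35% of Auriga, so Hiroshi controls Auriga.
Hiroshi holds 75% of Cobalt, so Hiroshi controls Cobalt.
Auriga holds 96% of Redfern, so Hiroshi controls Redfern.
Auriga holds 100% of Ridgeback, so Hiroshi controls Ridgeback.
No other company's threshold is met.
Hiroshi controls 4 companies.

4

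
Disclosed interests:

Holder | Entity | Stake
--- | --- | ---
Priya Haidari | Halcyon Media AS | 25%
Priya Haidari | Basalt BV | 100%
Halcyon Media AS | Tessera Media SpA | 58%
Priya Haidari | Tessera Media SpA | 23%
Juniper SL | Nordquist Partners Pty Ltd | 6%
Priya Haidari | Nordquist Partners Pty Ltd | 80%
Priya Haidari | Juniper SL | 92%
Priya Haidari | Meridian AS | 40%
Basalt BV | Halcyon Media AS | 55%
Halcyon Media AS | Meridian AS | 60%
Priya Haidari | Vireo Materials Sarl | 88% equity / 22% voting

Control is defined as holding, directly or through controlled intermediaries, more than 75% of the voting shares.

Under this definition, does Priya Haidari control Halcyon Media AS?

Priya holds 100% of Basalt, so Priya controls Basalt.
Priya and Basalt together hold 25% + 55% = 80% of Halcyon, so Priya controls Halcyon.

Yes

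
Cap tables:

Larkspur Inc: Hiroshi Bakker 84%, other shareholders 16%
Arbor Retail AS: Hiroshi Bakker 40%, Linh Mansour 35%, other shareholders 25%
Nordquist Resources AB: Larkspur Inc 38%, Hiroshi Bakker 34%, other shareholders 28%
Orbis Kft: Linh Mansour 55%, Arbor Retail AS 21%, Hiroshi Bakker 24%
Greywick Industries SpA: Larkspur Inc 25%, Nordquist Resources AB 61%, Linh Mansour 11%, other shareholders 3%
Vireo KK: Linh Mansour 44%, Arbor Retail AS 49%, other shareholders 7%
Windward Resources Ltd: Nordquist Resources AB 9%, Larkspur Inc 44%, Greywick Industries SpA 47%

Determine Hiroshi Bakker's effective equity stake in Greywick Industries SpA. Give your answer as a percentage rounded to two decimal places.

Hiroshi reaches Greywick along 3 paths.
Via Larkspur: 84% × 25% = 21%.
Via Larkspur → Nordquist: 84% × 38% × 61% = 19.4712%.
Via Nordquist: 34% × 61% = 20.74%.
Total: 21% + 19.4712% + 20.74% = 61.2112%.
Rounded: 61.21%.

61.21%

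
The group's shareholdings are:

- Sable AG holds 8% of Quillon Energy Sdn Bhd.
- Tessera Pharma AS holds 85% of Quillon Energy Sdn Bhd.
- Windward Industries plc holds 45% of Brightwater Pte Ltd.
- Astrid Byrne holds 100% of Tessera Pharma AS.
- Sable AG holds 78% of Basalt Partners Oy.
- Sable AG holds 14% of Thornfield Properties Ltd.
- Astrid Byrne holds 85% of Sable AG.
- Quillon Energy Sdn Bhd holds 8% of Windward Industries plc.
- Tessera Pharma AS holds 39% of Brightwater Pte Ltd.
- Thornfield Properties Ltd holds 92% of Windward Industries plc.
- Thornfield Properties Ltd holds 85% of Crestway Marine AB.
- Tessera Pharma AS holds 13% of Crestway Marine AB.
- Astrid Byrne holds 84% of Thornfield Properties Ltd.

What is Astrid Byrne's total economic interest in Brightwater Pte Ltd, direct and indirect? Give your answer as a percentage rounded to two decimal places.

82.01%

Astrid reaches Brightwater along 5 paths.
Via Thornfield → Windward: 84% × 92% × 45% = 34.776%.
Via Sable → Thornfield → Windward: 85% × 14% × 92% × 45% = 4.9266%.
Via Sable → Quillon → Windward: 85% × 8% × 8% × 45% = 0.2448%.
Via Tessera → Quillon → Windward: 100% × 85% × 8% × 45% = 3.06%.
Via Tessera: 100% × 39% = 39%.
Total: 34.776% + 4.9266% + 0.2448% + 3.06% + 39% = 82.0074%.
Rounded: 82.01%.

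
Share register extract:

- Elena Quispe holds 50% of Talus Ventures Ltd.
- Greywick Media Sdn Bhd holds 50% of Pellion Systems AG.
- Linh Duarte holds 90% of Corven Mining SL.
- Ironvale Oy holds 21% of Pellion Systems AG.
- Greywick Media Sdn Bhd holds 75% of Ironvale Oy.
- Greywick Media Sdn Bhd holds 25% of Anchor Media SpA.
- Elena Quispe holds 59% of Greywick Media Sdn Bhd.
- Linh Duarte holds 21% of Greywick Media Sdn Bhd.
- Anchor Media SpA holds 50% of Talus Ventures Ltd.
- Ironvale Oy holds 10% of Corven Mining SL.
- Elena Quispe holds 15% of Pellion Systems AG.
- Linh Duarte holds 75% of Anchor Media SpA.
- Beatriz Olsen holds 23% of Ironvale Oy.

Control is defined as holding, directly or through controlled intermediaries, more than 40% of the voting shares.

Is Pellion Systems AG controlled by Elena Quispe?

Yes

Elena holds 59% of Greywick, so Elena controls Greywick.
Greywick holds 75% of Ironvale, so Elena controls Ironvale.
Ironvale and Greywick and Elena together hold 21% + 50% + 15% = 86% of Pellion, so Elena controls Pellion.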